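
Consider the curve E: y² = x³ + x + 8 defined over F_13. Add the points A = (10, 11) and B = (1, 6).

(6, 10)

(10, 11) + (1, 6). λ = (6 - 11)/(1 - 10) ≡ 8/4 mod 13. 4⁻¹ ≡ 10 (mod 13) since 4·10 = 40 ≡ 1, so λ ≡ 2.
  x = λ² - 10 - 1 = 4 - 11 ≡ 6; y = λ·(10 - 6) - 11 ≡ 10. → (6, 10)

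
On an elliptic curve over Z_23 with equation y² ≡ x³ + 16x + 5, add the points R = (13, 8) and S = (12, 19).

(13, 8) + (12, 19). λ = (19 - 8)/(12 - 13) ≡ 11/22 mod 23. 22⁻¹ ≡ 22 (mod 23) since 22·22 = 484 ≡ 1, so λ ≡ 12.
  x = λ² - 13 - 12 = 144 - 25 ≡ 4; y = λ·(13 - 4) - 8 ≡ 8. → (4, 8)

(4, 8)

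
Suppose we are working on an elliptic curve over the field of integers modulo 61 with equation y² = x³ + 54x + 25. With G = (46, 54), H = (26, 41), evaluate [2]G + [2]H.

First 2G:
Repeated addition: build up to 2G.
2G: tangent at (46, 54): λ = (3·46² + 54)/(2·54) ≡ 58/47. 47⁻¹ ≡ 13 (mod 61) since 47·13 = 611 ≡ 1, so λ ≡ 58·13 ≡ 22.
  x = λ² - 46 - 46 = 484 - 92 ≡ 26; y = λ·(46 - 26) - 54 ≡ 20. → (26, 20)
2G = (26, 20).
Next 2H:
Repeated addition: build up to 2H.
2H: tangent at (26, 41): λ = (3·26² + 54)/(2·41) ≡ 8/21. 21⁻¹ ≡ 32 (mod 61), so λ ≡ 8·32 ≡ 12.
  x = λ² - 26 - 26 = 144 - 52 ≡ 31; y = λ·(26 - 31) - 41 ≡ 21. → (31, 21)
2H = (31, 21).
Finally 2G + 2H:
(26, 20) + (31, 21). λ = (21 - 20)/(31 - 26) ≡ 1/5 mod 61. 5⁻¹ ≡ 49 (mod 61), so λ ≡ 49.
  x = λ² - 26 - 31 = 2401 - 57 ≡ 26; y = λ·(26 - 26) - 20 ≡ 41. → (26, 41)

(26, 41)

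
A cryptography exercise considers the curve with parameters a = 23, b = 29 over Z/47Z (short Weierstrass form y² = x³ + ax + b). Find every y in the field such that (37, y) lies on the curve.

x³ + 23x + 29 = 51533 ≡ 21 (mod 47).
Square roots of 21 mod 47: 16 and 31 (since 16² = 256 ≡ 21).

16, 31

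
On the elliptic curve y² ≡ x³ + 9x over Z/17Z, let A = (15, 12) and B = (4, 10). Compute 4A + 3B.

First 4A:
Double-and-add on 4 = (100)₂. Start with A = (15, 12) for the leading 1-bit.
double: tangent at (15, 12): λ = (3·15² + 9)/(2·12) ≡ 4/7. 7⁻¹ ≡ 5 (mod 17) since 7·5 = 35 ≡ 1, so λ ≡ 4·5 ≡ 3.
  x = λ² - 15 - 15 = 9 - 30 ≡ 13; y = λ·(15 - 13) - 12 ≡ 11. → (13, 11)
double: tangent at (13, 11): λ = (3·13² + 9)/(2·11) ≡ 6/5. 5⁻¹ ≡ 7 (mod 17) since 5·7 = 35 ≡ 1, so λ ≡ 6·7 ≡ 8.
  x = λ² - 13 - 13 = 64 - 26 ≡ 4; y = λ·(13 - 4) - 11 ≡ 10. → (4, 10)
4A = (4, 10).
Next 3B:
Repeated addition: build up to 3B.
2B: tangent at (4, 10): λ = (3·4² + 9)/(2·10) ≡ 6/3. 3⁻¹ ≡ 6 (mod 17) since 3·6 = 18 ≡ 1, so λ ≡ 6·6 ≡ 2.
  x = λ² - 4 - 4 = 4 - 8 ≡ 13; y = λ·(4 - 13) - 10 ≡ 6. → (13, 6)
3B: (13, 6) + (4, 10). λ = (10 - 6)/(4 - 13) ≡ 4/8 mod 17. 8⁻¹ ≡ 15 (mod 17), so λ ≡ 9.
  x = λ² - 13 - 4 = 81 - 17 ≡ 13; y = λ·(13 - 13) - 6 ≡ 11. → (13, 11)
3B = (13, 11).
Finally 4A + 3B:
(4, 10) + (13, 11). λ = (11 - 10)/(13 - 4) ≡ 1/9 mod 17. 9⁻¹ ≡ 2 (mod 17), so λ ≡ 2.
  x = λ² - 4 - 13 = 4 - 17 ≡ 4; y = λ·(4 - 4) - 10 ≡ 7. → (4, 7)

(4, 7)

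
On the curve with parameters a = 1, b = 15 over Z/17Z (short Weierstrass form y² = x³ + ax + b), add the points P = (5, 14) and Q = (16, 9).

(5, 14) + (16, 9). λ = (9 - 14)/(16 - 5) ≡ 12/11 mod 17. 11⁻¹ ≡ 14 (mod 17), so λ ≡ 15.
  x = λ² - 5 - 16 = 225 - 21 ≡ 0; y = λ·(5 - 0) - 14 ≡ 10. → (0, 10)

(0, 10)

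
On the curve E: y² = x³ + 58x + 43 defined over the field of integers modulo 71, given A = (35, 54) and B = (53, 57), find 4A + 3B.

First 4A:
Repeated addition: build up to 4A.
2A: tangent at (35, 54): λ = (3·35² + 58)/(2·54) ≡ 41/37. 37⁻¹ ≡ 48 (mod 71) since 37·48 = 1776 ≡ 1, so λ ≡ 41·48 ≡ 51.
  x = λ² - 35 - 35 = 2601 - 70 ≡ 46; y = λ·(35 - 46) - 54 ≡ 24. → (46, 24)
3A: (46, 24) + (35, 54). λ = (54 - 24)/(35 - 46) ≡ 30/60 mod 71. 60⁻¹ ≡ 58 (mod 71), so λ ≡ 36.
  x = λ² - 46 - 35 = 1296 - 81 ≡ 8; y = λ·(46 - 8) - 24 ≡ 66. → (8, 66)
4A: (8, 66) + (35, 54). λ = (54 - 66)/(35 - 8) ≡ 59/27 mod 71. 27⁻¹ ≡ 50 (mod 71), so λ ≡ 39.
  x = λ² - 8 - 35 = 1521 - 43 ≡ 58; y = λ·(8 - 58) - 66 ≡ 43. → (58, 43)
4A = (58, 43).
Next 3B:
Repeated addition: build up to 3B.
2B: tangent at (53, 57): λ = (3·53² + 58)/(2·57) ≡ 36/43. 43⁻¹ ≡ 38 (mod 71) since 43·38 = 1634 ≡ 1, so λ ≡ 36·38 ≡ 19.
  x = λ² - 53 - 53 = 361 - 106 ≡ 42; y = λ·(53 - 42) - 57 ≡ 10. → (42, 10)
3B: (42, 10) + (53, 57). λ = (57 - 10)/(53 - 42) ≡ 47/11 mod 71. 11⁻¹ ≡ 13 (mod 71), so λ ≡ 43.
  x = λ² - 42 - 53 = 1849 - 95 ≡ 50; y = λ·(42 - 50) - 10 ≡ 1. → (50, 1)
3B = (50, 1).
Finally 4A + 3B:
(58, 43) + (50, 1). λ = (1 - 43)/(50 - 58) ≡ 29/63 mod 71. 63⁻¹ ≡ 62 (mod 71), so λ ≡ 23.
  x = λ² - 58 - 50 = 529 - 108 ≡ 66; y = λ·(58 - 66) - 43 ≡ 57. → (66, 57)

(66, 57)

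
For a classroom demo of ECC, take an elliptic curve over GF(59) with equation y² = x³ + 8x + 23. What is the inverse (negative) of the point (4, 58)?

(4, 1)

-(4, 58) = (4, -58 mod 59) = (4, 1).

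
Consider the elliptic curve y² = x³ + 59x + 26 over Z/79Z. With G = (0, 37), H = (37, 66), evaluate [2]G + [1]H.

(2, 28)

First 2G:
Repeated addition: build up to 2G.
2G: tangent at (0, 37): λ = (3·0² + 59)/(2·37) ≡ 59/74. 74⁻¹ ≡ 63 (mod 79) since 74·63 = 4662 ≡ 1, so λ ≡ 59·63 ≡ 4.
  x = λ² - 0 - 0 = 16 - 0 ≡ 16; y = λ·(0 - 16) - 37 ≡ 57. → (16, 57)
2G = (16, 57).
Finally 2G + H:
(16, 57) + (37, 66). λ = (66 - 57)/(37 - 16) ≡ 9/21 mod 79. 21⁻¹ ≡ 64 (mod 79), so λ ≡ 23.
  x = λ² - 16 - 37 = 529 - 53 ≡ 2; y = λ·(16 - 2) - 57 ≡ 28. → (2, 28)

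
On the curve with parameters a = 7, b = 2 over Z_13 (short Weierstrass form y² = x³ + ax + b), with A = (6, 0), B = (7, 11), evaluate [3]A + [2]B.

(1, 6)

First 3A:
Repeated addition: build up to 3A.
2A: (6, 0) + (6, 0): same x and y₁ ≡ -y₂, so the sum is O.
3A: O + (6, 0) = (6, 0) (identity).
3A = (6, 0).
Next 2B:
Repeated addition: build up to 2B.
2B: tangent at (7, 11): λ = (3·7² + 7)/(2·11) ≡ 11/9. 9⁻¹ ≡ 3 (mod 13) since 9·3 = 27 ≡ 1, so λ ≡ 11·3 ≡ 7.
  x = λ² - 7 - 7 = 49 - 14 ≡ 9; y = λ·(7 - 9) - 11 ≡ 1. → (9, 1)
2B = (9, 1).
Finally 3A + 2B:
(6, 0) + (9, 1). λ = (1 - 0)/(9 - 6) ≡ 1/3 mod 13. 3⁻¹ ≡ 9 (mod 13) since 3·9 = 27 ≡ 1, so λ ≡ 9.
  x = λ² - 6 - 9 = 81 - 15 ≡ 1; y = λ·(6 - 1) - 0 ≡ 6. → (1, 6)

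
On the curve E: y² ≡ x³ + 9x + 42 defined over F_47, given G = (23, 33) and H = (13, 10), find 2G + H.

(45, 4)

First 2G:
Repeated addition: build up to 2G.
2G: tangent at (23, 33): λ = (3·23² + 9)/(2·33) ≡ 45/19. 19⁻¹ ≡ 5 (mod 47), so λ ≡ 45·5 ≡ 37.
  x = λ² - 23 - 23 = 1369 - 46 ≡ 7; y = λ·(23 - 7) - 33 ≡ 42. → (7, 42)
2G = (7, 42).
Finally 2G + H:
(7, 42) + (13, 10). λ = (10 - 42)/(13 - 7) ≡ 15/6 mod 47. 6⁻¹ ≡ 8 (mod 47) since 6·8 = 48 ≡ 1, so λ ≡ 26.
  x = λ² - 7 - 13 = 676 - 20 ≡ 45; y = λ·(7 - 45) - 42 ≡ 4. → (45, 4)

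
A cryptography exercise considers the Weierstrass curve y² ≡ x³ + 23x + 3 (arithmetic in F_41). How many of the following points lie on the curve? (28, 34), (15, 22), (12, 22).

2

(28, 34): 34² ≡ 8, rhs ≡ 8 → on.
(15, 22): 22² ≡ 33, rhs ≡ 33 → on.
(12, 22): 22² ≡ 33, rhs ≡ 39 → off.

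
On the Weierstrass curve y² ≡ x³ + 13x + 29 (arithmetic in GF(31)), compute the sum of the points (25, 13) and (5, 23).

(25, 13) + (5, 23). λ = (23 - 13)/(5 - 25) ≡ 10/11 mod 31. 11⁻¹ ≡ 17 (mod 31), so λ ≡ 15.
  x = λ² - 25 - 5 = 225 - 30 ≡ 9; y = λ·(25 - 9) - 13 ≡ 10. → (9, 10)

(9, 10)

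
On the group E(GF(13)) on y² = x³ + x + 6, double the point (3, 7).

tangent at (3, 7): λ = (3·3² + 1)/(2·7) ≡ 2/1. 1⁻¹ ≡ 1 (mod 13) since 1·1 = 1 ≡ 1, so λ ≡ 2·1 ≡ 2.
  x = λ² - 3 - 3 = 4 - 6 ≡ 11; y = λ·(3 - 11) - 7 ≡ 3. → (11, 3)

(11, 3)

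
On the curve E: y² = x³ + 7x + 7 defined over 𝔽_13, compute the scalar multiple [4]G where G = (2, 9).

Repeated addition: build up to 4G.
2G: tangent at (2, 9): λ = (3·2² + 7)/(2·9) ≡ 6/5. 5⁻¹ ≡ 8 (mod 13), so λ ≡ 6·8 ≡ 9.
  x = λ² - 2 - 2 = 81 - 4 ≡ 12; y = λ·(2 - 12) - 9 ≡ 5. → (12, 5)
3G: (12, 5) + (2, 9). λ = (9 - 5)/(2 - 12) ≡ 4/3 mod 13. 3⁻¹ ≡ 9 (mod 13), so λ ≡ 10.
  x = λ² - 12 - 2 = 100 - 14 ≡ 8; y = λ·(12 - 8) - 5 ≡ 9. → (8, 9)
4G: (8, 9) + (2, 9). λ = (9 - 9)/(2 - 8) ≡ 0/7 mod 13. 7⁻¹ ≡ 2 (mod 13) since 7·2 = 14 ≡ 1, so λ ≡ 0.
  x = λ² - 8 - 2 = 0 - 10 ≡ 3; y = λ·(8 - 3) - 9 ≡ 4. → (3, 4)

(3, 4)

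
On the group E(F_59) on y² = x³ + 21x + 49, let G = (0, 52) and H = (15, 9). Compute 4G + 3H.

First 4G:
Repeated addition: build up to 4G.
2G: tangent at (0, 52): λ = (3·0² + 21)/(2·52) ≡ 21/45. 45⁻¹ ≡ 21 (mod 59), so λ ≡ 21·21 ≡ 28.
  x = λ² - 0 - 0 = 784 - 0 ≡ 17; y = λ·(0 - 17) - 52 ≡ 3. → (17, 3)
3G: (17, 3) + (0, 52). λ = (52 - 3)/(0 - 17) ≡ 49/42 mod 59. 42⁻¹ ≡ 52 (mod 59), so λ ≡ 11.
  x = λ² - 17 - 0 = 121 - 17 ≡ 45; y = λ·(17 - 45) - 3 ≡ 43. → (45, 43)
4G: (45, 43) + (0, 52). λ = (52 - 43)/(0 - 45) ≡ 9/14 mod 59. 14⁻¹ ≡ 38 (mod 59) since 14·38 = 532 ≡ 1, so λ ≡ 47.
  x = λ² - 45 - 0 = 2209 - 45 ≡ 40; y = λ·(45 - 40) - 43 ≡ 15. → (40, 15)
4G = (40, 15).
Next 3H:
Repeated addition: build up to 3H.
2H: tangent at (15, 9): λ = (3·15² + 21)/(2·9) ≡ 47/18. 18⁻¹ ≡ 23 (mod 59) since 18·23 = 414 ≡ 1, so λ ≡ 47·23 ≡ 19.
  x = λ² - 15 - 15 = 361 - 30 ≡ 36; y = λ·(15 - 36) - 9 ≡ 5. → (36, 5)
3H: (36, 5) + (15, 9). λ = (9 - 5)/(15 - 36) ≡ 4/38 mod 59. 38⁻¹ ≡ 14 (mod 59), so λ ≡ 56.
  x = λ² - 36 - 15 = 3136 - 51 ≡ 17; y = λ·(36 - 17) - 5 ≡ 56. → (17, 56)
3H = (17, 56).
Finally 4G + 3H:
(40, 15) + (17, 56). λ = (56 - 15)/(17 - 40) ≡ 41/36 mod 59. 36⁻¹ ≡ 41 (mod 59) since 36·41 = 1476 ≡ 1, so λ ≡ 29.
  x = λ² - 40 - 17 = 841 - 57 ≡ 17; y = λ·(40 - 17) - 15 ≡ 3. → (17, 3)

(17, 3)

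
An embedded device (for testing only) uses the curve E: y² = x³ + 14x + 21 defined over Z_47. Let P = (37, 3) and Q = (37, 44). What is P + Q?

The two points share x = 37 and their y-coordinates satisfy 3 + 44 ≡ 0 (mod 47), so they are inverses. Their sum is the point at infinity.

O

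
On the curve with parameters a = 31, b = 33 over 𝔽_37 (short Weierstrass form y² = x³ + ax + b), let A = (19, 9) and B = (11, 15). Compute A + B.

(33, 20)

(19, 9) + (11, 15). λ = (15 - 9)/(11 - 19) ≡ 6/29 mod 37. 29⁻¹ ≡ 23 (mod 37), so λ ≡ 27.
  x = λ² - 19 - 11 = 729 - 30 ≡ 33; y = λ·(19 - 33) - 9 ≡ 20. → (33, 20)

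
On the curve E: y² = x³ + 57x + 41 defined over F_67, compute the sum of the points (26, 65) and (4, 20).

(26, 65) + (4, 20). λ = (20 - 65)/(4 - 26) ≡ 22/45 mod 67. 45⁻¹ ≡ 3 (mod 67), so λ ≡ 66.
  x = λ² - 26 - 4 = 4356 - 30 ≡ 38; y = λ·(26 - 38) - 65 ≡ 14. → (38, 14)

(38, 14)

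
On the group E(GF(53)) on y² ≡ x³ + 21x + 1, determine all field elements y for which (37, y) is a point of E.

none

x³ + 21x + 1 = 51431 ≡ 21 (mod 53).
21 is a non-residue mod 53; no y exists.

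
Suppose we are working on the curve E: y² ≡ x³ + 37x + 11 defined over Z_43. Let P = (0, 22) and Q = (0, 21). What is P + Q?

The two points share x = 0 and their y-coordinates satisfy 22 + 21 ≡ 0 (mod 43), so they are inverses. Their sum is 𝒪.

O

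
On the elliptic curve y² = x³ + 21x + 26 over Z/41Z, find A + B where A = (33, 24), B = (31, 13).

(38, 10)

(33, 24) + (31, 13). λ = (13 - 24)/(31 - 33) ≡ 30/39 mod 41. 39⁻¹ ≡ 20 (mod 41) since 39·20 = 780 ≡ 1, so λ ≡ 26.
  x = λ² - 33 - 31 = 676 - 64 ≡ 38; y = λ·(33 - 38) - 24 ≡ 10. → (38, 10)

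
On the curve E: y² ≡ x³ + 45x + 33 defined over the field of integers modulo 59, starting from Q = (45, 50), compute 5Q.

Repeated addition: build up to 5Q.
2Q: tangent at (45, 50): λ = (3·45² + 45)/(2·50) ≡ 43/41. 41⁻¹ ≡ 36 (mod 59) since 41·36 = 1476 ≡ 1, so λ ≡ 43·36 ≡ 14.
  x = λ² - 45 - 45 = 196 - 90 ≡ 47; y = λ·(45 - 47) - 50 ≡ 40. → (47, 40)
3Q: (47, 40) + (45, 50). λ = (50 - 40)/(45 - 47) ≡ 10/57 mod 59. 57⁻¹ ≡ 29 (mod 59), so λ ≡ 54.
  x = λ² - 47 - 45 = 2916 - 92 ≡ 51; y = λ·(47 - 51) - 40 ≡ 39. → (51, 39)
4Q: (51, 39) + (45, 50). λ = (50 - 39)/(45 - 51) ≡ 11/53 mod 59. 53⁻¹ ≡ 49 (mod 59), so λ ≡ 8.
  x = λ² - 51 - 45 = 64 - 96 ≡ 27; y = λ·(51 - 27) - 39 ≡ 35. → (27, 35)
5Q: (27, 35) + (45, 50). λ = (50 - 35)/(45 - 27) ≡ 15/18 mod 59. 18⁻¹ ≡ 23 (mod 59), so λ ≡ 50.
  x = λ² - 27 - 45 = 2500 - 72 ≡ 9; y = λ·(27 - 9) - 35 ≡ 39. → (9, 39)

(9, 39)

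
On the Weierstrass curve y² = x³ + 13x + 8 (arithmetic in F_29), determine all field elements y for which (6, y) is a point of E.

none

x³ + 13x + 8 = 302 ≡ 12 (mod 29).
12 is a non-residue mod 29; no y exists.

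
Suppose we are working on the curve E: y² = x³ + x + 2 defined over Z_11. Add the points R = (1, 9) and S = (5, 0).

(1, 9) + (5, 0). λ = (0 - 9)/(5 - 1) ≡ 2/4 mod 11. 4⁻¹ ≡ 3 (mod 11) since 4·3 = 12 ≡ 1, so λ ≡ 6.
  x = λ² - 1 - 5 = 36 - 6 ≡ 8; y = λ·(1 - 8) - 9 ≡ 4. → (8, 4)

(8, 4)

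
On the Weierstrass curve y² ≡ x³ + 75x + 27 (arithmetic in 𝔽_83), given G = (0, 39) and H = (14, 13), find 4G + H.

(70, 80)

First 4G:
Double-and-add on 4 = (100)₂. Start with G = (0, 39) for the leading 1-bit.
double: tangent at (0, 39): λ = (3·0² + 75)/(2·39) ≡ 75/78. 78⁻¹ ≡ 33 (mod 83), so λ ≡ 75·33 ≡ 68.
  x = λ² - 0 - 0 = 4624 - 0 ≡ 59; y = λ·(0 - 59) - 39 ≡ 16. → (59, 16)
double: tangent at (59, 16): λ = (3·59² + 75)/(2·16) ≡ 60/32. 32⁻¹ ≡ 13 (mod 83), so λ ≡ 60·13 ≡ 33.
  x = λ² - 59 - 59 = 1089 - 118 ≡ 58; y = λ·(59 - 58) - 16 ≡ 17. → (58, 17)
4G = (58, 17).
Finally 4G + H:
(58, 17) + (14, 13). λ = (13 - 17)/(14 - 58) ≡ 79/39 mod 83. 39⁻¹ ≡ 66 (mod 83) since 39·66 = 2574 ≡ 1, so λ ≡ 68.
  x = λ² - 58 - 14 = 4624 - 72 ≡ 70; y = λ·(58 - 70) - 17 ≡ 80. → (70, 80)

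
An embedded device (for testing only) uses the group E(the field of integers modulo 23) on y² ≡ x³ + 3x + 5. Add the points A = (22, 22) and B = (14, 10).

(22, 22) + (14, 10). λ = (10 - 22)/(14 - 22) ≡ 11/15 mod 23. 15⁻¹ ≡ 20 (mod 23), so λ ≡ 13.
  x = λ² - 22 - 14 = 169 - 36 ≡ 18; y = λ·(22 - 18) - 22 ≡ 7. → (18, 7)

(18, 7)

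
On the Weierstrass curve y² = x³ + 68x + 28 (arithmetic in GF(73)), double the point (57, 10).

(36, 21)

tangent at (57, 10): λ = (3·57² + 68)/(2·10) ≡ 33/20. 20⁻¹ ≡ 11 (mod 73) since 20·11 = 220 ≡ 1, so λ ≡ 33·11 ≡ 71.
  x = λ² - 57 - 57 = 5041 - 114 ≡ 36; y = λ·(57 - 36) - 10 ≡ 21. → (36, 21)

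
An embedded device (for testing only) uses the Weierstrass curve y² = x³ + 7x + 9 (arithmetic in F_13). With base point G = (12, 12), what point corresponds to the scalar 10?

(1, 2)

Repeated addition: build up to 10G.
2G: tangent at (12, 12): λ = (3·12² + 7)/(2·12) ≡ 10/11. 11⁻¹ ≡ 6 (mod 13) since 11·6 = 66 ≡ 1, so λ ≡ 10·6 ≡ 8.
  x = λ² - 12 - 12 = 64 - 24 ≡ 1; y = λ·(12 - 1) - 12 ≡ 11. → (1, 11)
3G: (1, 11) + (12, 12). λ = (12 - 11)/(12 - 1) ≡ 1/11 mod 13. 11⁻¹ ≡ 6 (mod 13), so λ ≡ 6.
  x = λ² - 1 - 12 = 36 - 13 ≡ 10; y = λ·(1 - 10) - 11 ≡ 0. → (10, 0)
4G: (10, 0) + (12, 12). λ = (12 - 0)/(12 - 10) ≡ 12/2 mod 13. 2⁻¹ ≡ 7 (mod 13), so λ ≡ 6.
  x = λ² - 10 - 12 = 36 - 22 ≡ 1; y = λ·(10 - 1) - 0 ≡ 2. → (1, 2)
5G: (1, 2) + (12, 12). λ = (12 - 2)/(12 - 1) ≡ 10/11 mod 13. 11⁻¹ ≡ 6 (mod 13), so λ ≡ 8.
  x = λ² - 1 - 12 = 64 - 13 ≡ 12; y = λ·(1 - 12) - 2 ≡ 1. → (12, 1)
6G: (12, 1) + (12, 12): same x and y₁ ≡ -y₂, so the sum is ∞.
7G: ∞ + (12, 12) = (12, 12) (identity).
8G: tangent at (12, 12): λ = (3·12² + 7)/(2·12) ≡ 10/11. 11⁻¹ ≡ 6 (mod 13), so λ ≡ 10·6 ≡ 8.
  x = λ² - 12 - 12 = 64 - 24 ≡ 1; y = λ·(12 - 1) - 12 ≡ 11. → (1, 11)
9G: (1, 11) + (12, 12). λ = (12 - 11)/(12 - 1) ≡ 1/11 mod 13. 11⁻¹ ≡ 6 (mod 13), so λ ≡ 6.
  x = λ² - 1 - 12 = 36 - 13 ≡ 10; y = λ·(1 - 10) - 11 ≡ 0. → (10, 0)
10G: (10, 0) + (12, 12). λ = (12 - 0)/(12 - 10) ≡ 12/2 mod 13. 2⁻¹ ≡ 7 (mod 13) since 2·7 = 14 ≡ 1, so λ ≡ 6.
  x = λ² - 10 - 12 = 36 - 22 ≡ 1; y = λ·(10 - 1) - 0 ≡ 2. → (1, 2)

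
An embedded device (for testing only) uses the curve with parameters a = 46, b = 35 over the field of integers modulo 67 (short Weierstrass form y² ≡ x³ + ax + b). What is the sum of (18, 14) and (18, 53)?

O

The two points share x = 18 and their y-coordinates satisfy 14 + 53 ≡ 0 (mod 67), so they are inverses. Their sum is 𝒪.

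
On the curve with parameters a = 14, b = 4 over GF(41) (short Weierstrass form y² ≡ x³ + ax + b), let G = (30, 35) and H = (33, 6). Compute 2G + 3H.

First 2G:
Repeated addition: build up to 2G.
2G: tangent at (30, 35): λ = (3·30² + 14)/(2·35) ≡ 8/29. 29⁻¹ ≡ 17 (mod 41), so λ ≡ 8·17 ≡ 13.
  x = λ² - 30 - 30 = 169 - 60 ≡ 27; y = λ·(30 - 27) - 35 ≡ 4. → (27, 4)
2G = (27, 4).
Next 3H:
Repeated addition: build up to 3H.
2H: tangent at (33, 6): λ = (3·33² + 14)/(2·6) ≡ 1/12. 12⁻¹ ≡ 24 (mod 41) since 12·24 = 288 ≡ 1, so λ ≡ 1·24 ≡ 24.
  x = λ² - 33 - 33 = 576 - 66 ≡ 18; y = λ·(33 - 18) - 6 ≡ 26. → (18, 26)
3H: (18, 26) + (33, 6). λ = (6 - 26)/(33 - 18) ≡ 21/15 mod 41. 15⁻¹ ≡ 11 (mod 41), so λ ≡ 26.
  x = λ² - 18 - 33 = 676 - 51 ≡ 10; y = λ·(18 - 10) - 26 ≡ 18. → (10, 18)
3H = (10, 18).
Finally 2G + 3H:
(27, 4) + (10, 18). λ = (18 - 4)/(10 - 27) ≡ 14/24 mod 41. 24⁻¹ ≡ 12 (mod 41), so λ ≡ 4.
  x = λ² - 27 - 10 = 16 - 37 ≡ 20; y = λ·(27 - 20) - 4 ≡ 24. → (20, 24)

(20, 24)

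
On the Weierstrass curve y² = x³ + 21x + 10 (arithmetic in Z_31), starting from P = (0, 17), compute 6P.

(7, 29)

Double-and-add on 6 = (110)₂. Start with P = (0, 17) for the leading 1-bit.
double: tangent at (0, 17): λ = (3·0² + 21)/(2·17) ≡ 21/3. 3⁻¹ ≡ 21 (mod 31) since 3·21 = 63 ≡ 1, so λ ≡ 21·21 ≡ 7.
  x = λ² - 0 - 0 = 49 - 0 ≡ 18; y = λ·(0 - 18) - 17 ≡ 12. → (18, 12)
add P: (18, 12) + (0, 17). λ = (17 - 12)/(0 - 18) ≡ 5/13 mod 31. 13⁻¹ ≡ 12 (mod 31) since 13·12 = 156 ≡ 1, so λ ≡ 29.
  x = λ² - 18 - 0 = 841 - 18 ≡ 17; y = λ·(18 - 17) - 12 ≡ 17. → (17, 17)
double: tangent at (17, 17): λ = (3·17² + 21)/(2·17) ≡ 20/3. 3⁻¹ ≡ 21 (mod 31), so λ ≡ 20·21 ≡ 17.
  x = λ² - 17 - 17 = 289 - 34 ≡ 7; y = λ·(17 - 7) - 17 ≡ 29. → (7, 29)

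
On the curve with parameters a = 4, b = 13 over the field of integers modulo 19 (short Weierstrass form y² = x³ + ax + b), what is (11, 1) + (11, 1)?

tangent at (11, 1): λ = (3·11² + 4)/(2·1) ≡ 6/2. 2⁻¹ ≡ 10 (mod 19) since 2·10 = 20 ≡ 1, so λ ≡ 6·10 ≡ 3.
  x = λ² - 11 - 11 = 9 - 22 ≡ 6; y = λ·(11 - 6) - 1 ≡ 14. → (6, 14)

(6, 14)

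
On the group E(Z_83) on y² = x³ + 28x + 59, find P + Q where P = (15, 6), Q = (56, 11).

(15, 6) + (56, 11). λ = (11 - 6)/(56 - 15) ≡ 5/41 mod 83. 41⁻¹ ≡ 81 (mod 83), so λ ≡ 73.
  x = λ² - 15 - 56 = 5329 - 71 ≡ 29; y = λ·(15 - 29) - 6 ≡ 51. → (29, 51)

(29, 51)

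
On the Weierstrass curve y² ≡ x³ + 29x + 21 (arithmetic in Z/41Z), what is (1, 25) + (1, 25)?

(40, 14)

tangent at (1, 25): λ = (3·1² + 29)/(2·25) ≡ 32/9. 9⁻¹ ≡ 32 (mod 41), so λ ≡ 32·32 ≡ 40.
  x = λ² - 1 - 1 = 1600 - 2 ≡ 40; y = λ·(1 - 40) - 25 ≡ 14. → (40, 14)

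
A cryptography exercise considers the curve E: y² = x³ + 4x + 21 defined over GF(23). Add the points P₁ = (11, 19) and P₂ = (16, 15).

(4, 3)

(11, 19) + (16, 15). λ = (15 - 19)/(16 - 11) ≡ 19/5 mod 23. 5⁻¹ ≡ 14 (mod 23), so λ ≡ 13.
  x = λ² - 11 - 16 = 169 - 27 ≡ 4; y = λ·(11 - 4) - 19 ≡ 3. → (4, 3)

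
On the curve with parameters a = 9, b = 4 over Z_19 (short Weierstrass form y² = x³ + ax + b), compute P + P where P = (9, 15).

tangent at (9, 15): λ = (3·9² + 9)/(2·15) ≡ 5/11. 11⁻¹ ≡ 7 (mod 19), so λ ≡ 5·7 ≡ 16.
  x = λ² - 9 - 9 = 256 - 18 ≡ 10; y = λ·(9 - 10) - 15 ≡ 7. → (10, 7)

(10, 7)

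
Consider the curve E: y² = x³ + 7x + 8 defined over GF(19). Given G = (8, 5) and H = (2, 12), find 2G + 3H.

(1, 15)

First 2G:
Repeated addition: build up to 2G.
2G: tangent at (8, 5): λ = (3·8² + 7)/(2·5) ≡ 9/10. 10⁻¹ ≡ 2 (mod 19), so λ ≡ 9·2 ≡ 18.
  x = λ² - 8 - 8 = 324 - 16 ≡ 4; y = λ·(8 - 4) - 5 ≡ 10. → (4, 10)
2G = (4, 10).
Next 3H:
Repeated addition: build up to 3H.
2H: tangent at (2, 12): λ = (3·2² + 7)/(2·12) ≡ 0/5. 5⁻¹ ≡ 4 (mod 19) since 5·4 = 20 ≡ 1, so λ ≡ 0·4 ≡ 0.
  x = λ² - 2 - 2 = 0 - 4 ≡ 15; y = λ·(2 - 15) - 12 ≡ 7. → (15, 7)
3H: (15, 7) + (2, 12). λ = (12 - 7)/(2 - 15) ≡ 5/6 mod 19. 6⁻¹ ≡ 16 (mod 19) since 6·16 = 96 ≡ 1, so λ ≡ 4.
  x = λ² - 15 - 2 = 16 - 17 ≡ 18; y = λ·(15 - 18) - 7 ≡ 0. → (18, 0)
3H = (18, 0).
Finally 2G + 3H:
(4, 10) + (18, 0). λ = (0 - 10)/(18 - 4) ≡ 9/14 mod 19. 14⁻¹ ≡ 15 (mod 19) since 14·15 = 210 ≡ 1, so λ ≡ 2.
  x = λ² - 4 - 18 = 4 - 22 ≡ 1; y = λ·(4 - 1) - 10 ≡ 15. → (1, 15)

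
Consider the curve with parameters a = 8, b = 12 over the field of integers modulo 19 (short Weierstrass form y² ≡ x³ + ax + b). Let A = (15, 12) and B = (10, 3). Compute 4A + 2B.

First 4A:
Repeated addition: build up to 4A.
2A: tangent at (15, 12): λ = (3·15² + 8)/(2·12) ≡ 18/5. 5⁻¹ ≡ 4 (mod 19), so λ ≡ 18·4 ≡ 15.
  x = λ² - 15 - 15 = 225 - 30 ≡ 5; y = λ·(15 - 5) - 12 ≡ 5. → (5, 5)
3A: (5, 5) + (15, 12). λ = (12 - 5)/(15 - 5) ≡ 7/10 mod 19. 10⁻¹ ≡ 2 (mod 19), so λ ≡ 14.
  x = λ² - 5 - 15 = 196 - 20 ≡ 5; y = λ·(5 - 5) - 5 ≡ 14. → (5, 14)
4A: (5, 14) + (15, 12). λ = (12 - 14)/(15 - 5) ≡ 17/10 mod 19. 10⁻¹ ≡ 2 (mod 19), so λ ≡ 15.
  x = λ² - 5 - 15 = 225 - 20 ≡ 15; y = λ·(5 - 15) - 14 ≡ 7. → (15, 7)
4A = (15, 7).
Next 2B:
Repeated addition: build up to 2B.
2B: tangent at (10, 3): λ = (3·10² + 8)/(2·3) ≡ 4/6. 6⁻¹ ≡ 16 (mod 19) since 6·16 = 96 ≡ 1, so λ ≡ 4·16 ≡ 7.
  x = λ² - 10 - 10 = 49 - 20 ≡ 10; y = λ·(10 - 10) - 3 ≡ 16. → (10, 16)
2B = (10, 16).
Finally 4A + 2B:
(15, 7) + (10, 16). λ = (16 - 7)/(10 - 15) ≡ 9/14 mod 19. 14⁻¹ ≡ 15 (mod 19) since 14·15 = 210 ≡ 1, so λ ≡ 2.
  x = λ² - 15 - 10 = 4 - 25 ≡ 17; y = λ·(15 - 17) - 7 ≡ 8. → (17, 8)

(17, 8)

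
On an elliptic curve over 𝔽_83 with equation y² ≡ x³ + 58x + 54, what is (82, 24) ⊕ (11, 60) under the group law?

(82, 59)

(82, 24) + (11, 60). λ = (60 - 24)/(11 - 82) ≡ 36/12 mod 83. 12⁻¹ ≡ 7 (mod 83), so λ ≡ 3.
  x = λ² - 82 - 11 = 9 - 93 ≡ 82; y = λ·(82 - 82) - 24 ≡ 59. → (82, 59)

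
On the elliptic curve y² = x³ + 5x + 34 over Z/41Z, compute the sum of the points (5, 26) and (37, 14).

(19, 10)

(5, 26) + (37, 14). λ = (14 - 26)/(37 - 5) ≡ 29/32 mod 41. 32⁻¹ ≡ 9 (mod 41) since 32·9 = 288 ≡ 1, so λ ≡ 15.
  x = λ² - 5 - 37 = 225 - 42 ≡ 19; y = λ·(5 - 19) - 26 ≡ 10. → (19, 10)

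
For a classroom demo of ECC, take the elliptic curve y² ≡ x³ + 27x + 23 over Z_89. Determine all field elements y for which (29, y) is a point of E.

x³ + 27x + 23 = 25195 ≡ 8 (mod 89).
Square roots of 8 mod 89: 39 and 50 (since 39² = 1521 ≡ 8).

39, 50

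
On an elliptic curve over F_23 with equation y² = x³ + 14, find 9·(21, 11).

(21, 11)

Write G = (21, 11).
Repeated addition: build up to 9G.
2G: tangent at (21, 11): λ = (3·21² + 0)/(2·11) ≡ 12/22. 22⁻¹ ≡ 22 (mod 23) since 22·22 = 484 ≡ 1, so λ ≡ 12·22 ≡ 11.
  x = λ² - 21 - 21 = 121 - 42 ≡ 10; y = λ·(21 - 10) - 11 ≡ 18. → (10, 18)
3G: (10, 18) + (21, 11). λ = (11 - 18)/(21 - 10) ≡ 16/11 mod 23. 11⁻¹ ≡ 21 (mod 23), so λ ≡ 14.
  x = λ² - 10 - 21 = 196 - 31 ≡ 4; y = λ·(10 - 4) - 18 ≡ 20. → (4, 20)
4G: (4, 20) + (21, 11). λ = (11 - 20)/(21 - 4) ≡ 14/17 mod 23. 17⁻¹ ≡ 19 (mod 23), so λ ≡ 13.
  x = λ² - 4 - 21 = 169 - 25 ≡ 6; y = λ·(4 - 6) - 20 ≡ 0. → (6, 0)
5G: (6, 0) + (21, 11). λ = (11 - 0)/(21 - 6) ≡ 11/15 mod 23. 15⁻¹ ≡ 20 (mod 23), so λ ≡ 13.
  x = λ² - 6 - 21 = 169 - 27 ≡ 4; y = λ·(6 - 4) - 0 ≡ 3. → (4, 3)
6G: (4, 3) + (21, 11). λ = (11 - 3)/(21 - 4) ≡ 8/17 mod 23. 17⁻¹ ≡ 19 (mod 23), so λ ≡ 14.
  x = λ² - 4 - 21 = 196 - 25 ≡ 10; y = λ·(4 - 10) - 3 ≡ 5. → (10, 5)
7G: (10, 5) + (21, 11). λ = (11 - 5)/(21 - 10) ≡ 6/11 mod 23. 11⁻¹ ≡ 21 (mod 23) since 11·21 = 231 ≡ 1, so λ ≡ 11.
  x = λ² - 10 - 21 = 121 - 31 ≡ 21; y = λ·(10 - 21) - 5 ≡ 12. → (21, 12)
8G: (21, 12) + (21, 11): same x and y₁ ≡ -y₂, so the sum is 𝒪.
9G: 𝒪 + (21, 11) = (21, 11) (identity).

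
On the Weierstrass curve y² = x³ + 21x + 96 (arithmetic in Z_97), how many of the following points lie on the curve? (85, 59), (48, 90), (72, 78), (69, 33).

1

(85, 59): 59² ≡ 86, rhs ≡ 56 → off.
(48, 90): 90² ≡ 49, rhs ≡ 49 → on.
(72, 78): 78² ≡ 70, rhs ≡ 48 → off.
(69, 33): 33² ≡ 22, rhs ≡ 60 → off.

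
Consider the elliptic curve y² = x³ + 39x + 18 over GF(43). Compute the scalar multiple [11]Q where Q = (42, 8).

(18, 4)

Repeated addition: build up to 11Q.
2Q: tangent at (42, 8): λ = (3·42² + 39)/(2·8) ≡ 42/16. 16⁻¹ ≡ 35 (mod 43), so λ ≡ 42·35 ≡ 8.
  x = λ² - 42 - 42 = 64 - 84 ≡ 23; y = λ·(42 - 23) - 8 ≡ 15. → (23, 15)
3Q: (23, 15) + (42, 8). λ = (8 - 15)/(42 - 23) ≡ 36/19 mod 43. 19⁻¹ ≡ 34 (mod 43), so λ ≡ 20.
  x = λ² - 23 - 42 = 400 - 65 ≡ 34; y = λ·(23 - 34) - 15 ≡ 23. → (34, 23)
4Q: (34, 23) + (42, 8). λ = (8 - 23)/(42 - 34) ≡ 28/8 mod 43. 8⁻¹ ≡ 27 (mod 43), so λ ≡ 25.
  x = λ² - 34 - 42 = 625 - 76 ≡ 33; y = λ·(34 - 33) - 23 ≡ 2. → (33, 2)
5Q: (33, 2) + (42, 8). λ = (8 - 2)/(42 - 33) ≡ 6/9 mod 43. 9⁻¹ ≡ 24 (mod 43) since 9·24 = 216 ≡ 1, so λ ≡ 15.
  x = λ² - 33 - 42 = 225 - 75 ≡ 21; y = λ·(33 - 21) - 2 ≡ 6. → (21, 6)
6Q: (21, 6) + (42, 8). λ = (8 - 6)/(42 - 21) ≡ 2/21 mod 43. 21⁻¹ ≡ 41 (mod 43) since 21·41 = 861 ≡ 1, so λ ≡ 39.
  x = λ² - 21 - 42 = 1521 - 63 ≡ 39; y = λ·(21 - 39) - 6 ≡ 23. → (39, 23)
7Q: (39, 23) + (42, 8). λ = (8 - 23)/(42 - 39) ≡ 28/3 mod 43. 3⁻¹ ≡ 29 (mod 43) since 3·29 = 87 ≡ 1, so λ ≡ 38.
  x = λ² - 39 - 42 = 1444 - 81 ≡ 30; y = λ·(39 - 30) - 23 ≡ 18. → (30, 18)
8Q: (30, 18) + (42, 8). λ = (8 - 18)/(42 - 30) ≡ 33/12 mod 43. 12⁻¹ ≡ 18 (mod 43) since 12·18 = 216 ≡ 1, so λ ≡ 35.
  x = λ² - 30 - 42 = 1225 - 72 ≡ 35; y = λ·(30 - 35) - 18 ≡ 22. → (35, 22)
9Q: (35, 22) + (42, 8). λ = (8 - 22)/(42 - 35) ≡ 29/7 mod 43. 7⁻¹ ≡ 37 (mod 43), so λ ≡ 41.
  x = λ² - 35 - 42 = 1681 - 77 ≡ 13; y = λ·(35 - 13) - 22 ≡ 20. → (13, 20)
10Q: (13, 20) + (42, 8). λ = (8 - 20)/(42 - 13) ≡ 31/29 mod 43. 29⁻¹ ≡ 3 (mod 43) since 29·3 = 87 ≡ 1, so λ ≡ 7.
  x = λ² - 13 - 42 = 49 - 55 ≡ 37; y = λ·(13 - 37) - 20 ≡ 27. → (37, 27)
11Q: (37, 27) + (42, 8). λ = (8 - 27)/(42 - 37) ≡ 24/5 mod 43. 5⁻¹ ≡ 26 (mod 43) since 5·26 = 130 ≡ 1, so λ ≡ 22.
  x = λ² - 37 - 42 = 484 - 79 ≡ 18; y = λ·(37 - 18) - 27 ≡ 4. → (18, 4)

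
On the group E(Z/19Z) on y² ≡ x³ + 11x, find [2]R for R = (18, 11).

tangent at (18, 11): λ = (3·18² + 11)/(2·11) ≡ 14/3. 3⁻¹ ≡ 13 (mod 19) since 3·13 = 39 ≡ 1, so λ ≡ 14·13 ≡ 11.
  x = λ² - 18 - 18 = 121 - 36 ≡ 9; y = λ·(18 - 9) - 11 ≡ 12. → (9, 12)

(9, 12)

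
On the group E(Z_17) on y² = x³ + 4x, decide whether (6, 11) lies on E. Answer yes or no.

yes

y² = 11² ≡ 2; x³ + 4x + 0 = 240 ≡ 2 (mod 17). 2 = 2.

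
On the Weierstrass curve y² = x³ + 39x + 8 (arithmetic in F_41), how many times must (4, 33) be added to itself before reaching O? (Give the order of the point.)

2P: tangent at (4, 33): λ = (3·4² + 39)/(2·33) ≡ 5/25. 25⁻¹ ≡ 23 (mod 41), so λ ≡ 5·23 ≡ 33.
  x = λ² - 4 - 4 = 1089 - 8 ≡ 15; y = λ·(4 - 15) - 33 ≡ 14. → (15, 14)
3P: (15, 14) + (4, 33). λ = (33 - 14)/(4 - 15) ≡ 19/30 mod 41. 30⁻¹ ≡ 26 (mod 41) since 30·26 = 780 ≡ 1, so λ ≡ 2.
  x = λ² - 15 - 4 = 4 - 19 ≡ 26; y = λ·(15 - 26) - 14 ≡ 5. → (26, 5)
4P: (26, 5) + (4, 33). λ = (33 - 5)/(4 - 26) ≡ 28/19 mod 41. 19⁻¹ ≡ 13 (mod 41), so λ ≡ 36.
  x = λ² - 26 - 4 = 1296 - 30 ≡ 36; y = λ·(26 - 36) - 5 ≡ 4. → (36, 4)
5P: (36, 4) + (4, 33). λ = (33 - 4)/(4 - 36) ≡ 29/9 mod 41. 9⁻¹ ≡ 32 (mod 41) since 9·32 = 288 ≡ 1, so λ ≡ 26.
  x = λ² - 36 - 4 = 676 - 40 ≡ 21; y = λ·(36 - 21) - 4 ≡ 17. → (21, 17)
6P: (21, 17) + (4, 33). λ = (33 - 17)/(4 - 21) ≡ 16/24 mod 41. 24⁻¹ ≡ 12 (mod 41), so λ ≡ 28.
  x = λ² - 21 - 4 = 784 - 25 ≡ 21; y = λ·(21 - 21) - 17 ≡ 24. → (21, 24)
7P: (21, 24) + (4, 33). λ = (33 - 24)/(4 - 21) ≡ 9/24 mod 41. 24⁻¹ ≡ 12 (mod 41) since 24·12 = 288 ≡ 1, so λ ≡ 26.
  x = λ² - 21 - 4 = 676 - 25 ≡ 36; y = λ·(21 - 36) - 24 ≡ 37. → (36, 37)
8P: (36, 37) + (4, 33). λ = (33 - 37)/(4 - 36) ≡ 37/9 mod 41. 9⁻¹ ≡ 32 (mod 41), so λ ≡ 36.
  x = λ² - 36 - 4 = 1296 - 40 ≡ 26; y = λ·(36 - 26) - 37 ≡ 36. → (26, 36)
9P: (26, 36) + (4, 33). λ = (33 - 36)/(4 - 26) ≡ 38/19 mod 41. 19⁻¹ ≡ 13 (mod 41), so λ ≡ 2.
  x = λ² - 26 - 4 = 4 - 30 ≡ 15; y = λ·(26 - 15) - 36 ≡ 27. → (15, 27)
10P: (15, 27) + (4, 33). λ = (33 - 27)/(4 - 15) ≡ 6/30 mod 41. 30⁻¹ ≡ 26 (mod 41), so λ ≡ 33.
  x = λ² - 15 - 4 = 1089 - 19 ≡ 4; y = λ·(15 - 4) - 27 ≡ 8. → (4, 8)
11P: (4, 8) + (4, 33): same x and y₁ ≡ -y₂, so the sum is O.
11P = O, so the order is 11.

11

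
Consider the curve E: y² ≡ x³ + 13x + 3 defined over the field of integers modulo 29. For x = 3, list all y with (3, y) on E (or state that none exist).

x³ + 13x + 3 = 69 ≡ 11 (mod 29).
11 is a non-residue mod 29; no y exists.

none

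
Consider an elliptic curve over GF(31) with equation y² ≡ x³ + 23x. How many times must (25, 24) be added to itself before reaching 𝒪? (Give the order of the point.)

8

2P: tangent at (25, 24): λ = (3·25² + 23)/(2·24) ≡ 7/17. 17⁻¹ ≡ 11 (mod 31), so λ ≡ 7·11 ≡ 15.
  x = λ² - 25 - 25 = 225 - 50 ≡ 20; y = λ·(25 - 20) - 24 ≡ 20. → (20, 20)
3P: (20, 20) + (25, 24). λ = (24 - 20)/(25 - 20) ≡ 4/5 mod 31. 5⁻¹ ≡ 25 (mod 31) since 5·25 = 125 ≡ 1, so λ ≡ 7.
  x = λ² - 20 - 25 = 49 - 45 ≡ 4; y = λ·(20 - 4) - 20 ≡ 30. → (4, 30)
4P: (4, 30) + (25, 24). λ = (24 - 30)/(25 - 4) ≡ 25/21 mod 31. 21⁻¹ ≡ 3 (mod 31) since 21·3 = 63 ≡ 1, so λ ≡ 13.
  x = λ² - 4 - 25 = 169 - 29 ≡ 16; y = λ·(4 - 16) - 30 ≡ 0. → (16, 0)
5P: (16, 0) + (25, 24). λ = (24 - 0)/(25 - 16) ≡ 24/9 mod 31. 9⁻¹ ≡ 7 (mod 31), so λ ≡ 13.
  x = λ² - 16 - 25 = 169 - 41 ≡ 4; y = λ·(16 - 4) - 0 ≡ 1. → (4, 1)
6P: (4, 1) + (25, 24). λ = (24 - 1)/(25 - 4) ≡ 23/21 mod 31. 21⁻¹ ≡ 3 (mod 31), so λ ≡ 7.
  x = λ² - 4 - 25 = 49 - 29 ≡ 20; y = λ·(4 - 20) - 1 ≡ 11. → (20, 11)
7P: (20, 11) + (25, 24). λ = (24 - 11)/(25 - 20) ≡ 13/5 mod 31. 5⁻¹ ≡ 25 (mod 31), so λ ≡ 15.
  x = λ² - 20 - 25 = 225 - 45 ≡ 25; y = λ·(20 - 25) - 11 ≡ 7. → (25, 7)
8P: (25, 7) + (25, 24): same x and y₁ ≡ -y₂, so the sum is 𝒪.
8P = 𝒪, so the order is 8.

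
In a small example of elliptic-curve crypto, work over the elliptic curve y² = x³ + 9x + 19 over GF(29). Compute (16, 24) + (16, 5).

O

The two points share x = 16 and their y-coordinates satisfy 24 + 5 ≡ 0 (mod 29), so they are inverses. Their sum is ∞.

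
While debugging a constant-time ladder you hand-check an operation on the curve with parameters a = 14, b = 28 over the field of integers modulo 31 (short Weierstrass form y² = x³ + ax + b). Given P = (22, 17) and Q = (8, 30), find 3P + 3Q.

First 3P:
Repeated addition: build up to 3P.
2P: tangent at (22, 17): λ = (3·22² + 14)/(2·17) ≡ 9/3. 3⁻¹ ≡ 21 (mod 31), so λ ≡ 9·21 ≡ 3.
  x = λ² - 22 - 22 = 9 - 44 ≡ 27; y = λ·(22 - 27) - 17 ≡ 30. → (27, 30)
3P: (27, 30) + (22, 17). λ = (17 - 30)/(22 - 27) ≡ 18/26 mod 31. 26⁻¹ ≡ 6 (mod 31), so λ ≡ 15.
  x = λ² - 27 - 22 = 225 - 49 ≡ 21; y = λ·(27 - 21) - 30 ≡ 29. → (21, 29)
3P = (21, 29).
Next 3Q:
Repeated addition: build up to 3Q.
2Q: tangent at (8, 30): λ = (3·8² + 14)/(2·30) ≡ 20/29. 29⁻¹ ≡ 15 (mod 31) since 29·15 = 435 ≡ 1, so λ ≡ 20·15 ≡ 21.
  x = λ² - 8 - 8 = 441 - 16 ≡ 22; y = λ·(8 - 22) - 30 ≡ 17. → (22, 17)
3Q: (22, 17) + (8, 30). λ = (30 - 17)/(8 - 22) ≡ 13/17 mod 31. 17⁻¹ ≡ 11 (mod 31) since 17·11 = 187 ≡ 1, so λ ≡ 19.
  x = λ² - 22 - 8 = 361 - 30 ≡ 21; y = λ·(22 - 21) - 17 ≡ 2. → (21, 2)
3Q = (21, 2).
Finally 3P + 3Q:
(21, 29) + (21, 2): same x and y₁ ≡ -y₂, so the sum is O.

O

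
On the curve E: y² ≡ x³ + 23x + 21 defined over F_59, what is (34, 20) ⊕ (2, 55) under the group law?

(34, 20) + (2, 55). λ = (55 - 20)/(2 - 34) ≡ 35/27 mod 59. 27⁻¹ ≡ 35 (mod 59), so λ ≡ 45.
  x = λ² - 34 - 2 = 2025 - 36 ≡ 42; y = λ·(34 - 42) - 20 ≡ 33. → (42, 33)

(42, 33)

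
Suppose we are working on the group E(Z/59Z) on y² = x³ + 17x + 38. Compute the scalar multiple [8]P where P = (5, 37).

(10, 21)

Repeated addition: build up to 8P.
2P: tangent at (5, 37): λ = (3·5² + 17)/(2·37) ≡ 33/15. 15⁻¹ ≡ 4 (mod 59), so λ ≡ 33·4 ≡ 14.
  x = λ² - 5 - 5 = 196 - 10 ≡ 9; y = λ·(5 - 9) - 37 ≡ 25. → (9, 25)
3P: (9, 25) + (5, 37). λ = (37 - 25)/(5 - 9) ≡ 12/55 mod 59. 55⁻¹ ≡ 44 (mod 59), so λ ≡ 56.
  x = λ² - 9 - 5 = 3136 - 14 ≡ 54; y = λ·(9 - 54) - 25 ≡ 51. → (54, 51)
4P: (54, 51) + (5, 37). λ = (37 - 51)/(5 - 54) ≡ 45/10 mod 59. 10⁻¹ ≡ 6 (mod 59), so λ ≡ 34.
  x = λ² - 54 - 5 = 1156 - 59 ≡ 35; y = λ·(54 - 35) - 51 ≡ 5. → (35, 5)
5P: (35, 5) + (5, 37). λ = (37 - 5)/(5 - 35) ≡ 32/29 mod 59. 29⁻¹ ≡ 57 (mod 59), so λ ≡ 54.
  x = λ² - 35 - 5 = 2916 - 40 ≡ 44; y = λ·(35 - 44) - 5 ≡ 40. → (44, 40)
6P: (44, 40) + (5, 37). λ = (37 - 40)/(5 - 44) ≡ 56/20 mod 59. 20⁻¹ ≡ 3 (mod 59) since 20·3 = 60 ≡ 1, so λ ≡ 50.
  x = λ² - 44 - 5 = 2500 - 49 ≡ 32; y = λ·(44 - 32) - 40 ≡ 29. → (32, 29)
7P: (32, 29) + (5, 37). λ = (37 - 29)/(5 - 32) ≡ 8/32 mod 59. 32⁻¹ ≡ 24 (mod 59) since 32·24 = 768 ≡ 1, so λ ≡ 15.
  x = λ² - 32 - 5 = 225 - 37 ≡ 11; y = λ·(32 - 11) - 29 ≡ 50. → (11, 50)
8P: (11, 50) + (5, 37). λ = (37 - 50)/(5 - 11) ≡ 46/53 mod 59. 53⁻¹ ≡ 49 (mod 59), so λ ≡ 12.
  x = λ² - 11 - 5 = 144 - 16 ≡ 10; y = λ·(11 - 10) - 50 ≡ 21. → (10, 21)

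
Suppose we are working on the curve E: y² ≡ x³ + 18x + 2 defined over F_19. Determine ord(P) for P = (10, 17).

7

2P: tangent at (10, 17): λ = (3·10² + 18)/(2·17) ≡ 14/15. 15⁻¹ ≡ 14 (mod 19), so λ ≡ 14·14 ≡ 6.
  x = λ² - 10 - 10 = 36 - 20 ≡ 16; y = λ·(10 - 16) - 17 ≡ 4. → (16, 4)
3P: (16, 4) + (10, 17). λ = (17 - 4)/(10 - 16) ≡ 13/13 mod 19. 13⁻¹ ≡ 3 (mod 19) since 13·3 = 39 ≡ 1, so λ ≡ 1.
  x = λ² - 16 - 10 = 1 - 26 ≡ 13; y = λ·(16 - 13) - 4 ≡ 18. → (13, 18)
4P: (13, 18) + (10, 17). λ = (17 - 18)/(10 - 13) ≡ 18/16 mod 19. 16⁻¹ ≡ 6 (mod 19), so λ ≡ 13.
  x = λ² - 13 - 10 = 169 - 23 ≡ 13; y = λ·(13 - 13) - 18 ≡ 1. → (13, 1)
5P: (13, 1) + (10, 17). λ = (17 - 1)/(10 - 13) ≡ 16/16 mod 19. 16⁻¹ ≡ 6 (mod 19), so λ ≡ 1.
  x = λ² - 13 - 10 = 1 - 23 ≡ 16; y = λ·(13 - 16) - 1 ≡ 15. → (16, 15)
6P: (16, 15) + (10, 17). λ = (17 - 15)/(10 - 16) ≡ 2/13 mod 19. 13⁻¹ ≡ 3 (mod 19), so λ ≡ 6.
  x = λ² - 16 - 10 = 36 - 26 ≡ 10; y = λ·(16 - 10) - 15 ≡ 2. → (10, 2)
7P: (10, 2) + (10, 17): same x and y₁ ≡ -y₂, so the sum is 𝒪.
7P = 𝒪, so the order is 7.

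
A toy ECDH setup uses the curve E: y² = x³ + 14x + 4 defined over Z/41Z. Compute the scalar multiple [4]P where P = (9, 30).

(14, 19)

Double-and-add on 4 = (100)₂. Start with P = (9, 30) for the leading 1-bit.
double: tangent at (9, 30): λ = (3·9² + 14)/(2·30) ≡ 11/19. 19⁻¹ ≡ 13 (mod 41), so λ ≡ 11·13 ≡ 20.
  x = λ² - 9 - 9 = 400 - 18 ≡ 13; y = λ·(9 - 13) - 30 ≡ 13. → (13, 13)
double: tangent at (13, 13): λ = (3·13² + 14)/(2·13) ≡ 29/26. 26⁻¹ ≡ 30 (mod 41) since 26·30 = 780 ≡ 1, so λ ≡ 29·30 ≡ 9.
  x = λ² - 13 - 13 = 81 - 26 ≡ 14; y = λ·(13 - 14) - 13 ≡ 19. → (14, 19)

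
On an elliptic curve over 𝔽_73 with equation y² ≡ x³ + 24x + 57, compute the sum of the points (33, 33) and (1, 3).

(33, 33) + (1, 3). λ = (3 - 33)/(1 - 33) ≡ 43/41 mod 73. 41⁻¹ ≡ 57 (mod 73), so λ ≡ 42.
  x = λ² - 33 - 1 = 1764 - 34 ≡ 51; y = λ·(33 - 51) - 33 ≡ 14. → (51, 14)

(51, 14)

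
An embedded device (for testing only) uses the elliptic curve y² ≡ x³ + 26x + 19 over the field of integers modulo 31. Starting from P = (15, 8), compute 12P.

(10, 16)

Repeated addition: build up to 12P.
2P: tangent at (15, 8): λ = (3·15² + 26)/(2·8) ≡ 19/16. 16⁻¹ ≡ 2 (mod 31), so λ ≡ 19·2 ≡ 7.
  x = λ² - 15 - 15 = 49 - 30 ≡ 19; y = λ·(15 - 19) - 8 ≡ 26. → (19, 26)
3P: (19, 26) + (15, 8). λ = (8 - 26)/(15 - 19) ≡ 13/27 mod 31. 27⁻¹ ≡ 23 (mod 31) since 27·23 = 621 ≡ 1, so λ ≡ 20.
  x = λ² - 19 - 15 = 400 - 34 ≡ 25; y = λ·(19 - 25) - 26 ≡ 9. → (25, 9)
4P: (25, 9) + (15, 8). λ = (8 - 9)/(15 - 25) ≡ 30/21 mod 31. 21⁻¹ ≡ 3 (mod 31), so λ ≡ 28.
  x = λ² - 25 - 15 = 784 - 40 ≡ 0; y = λ·(25 - 0) - 9 ≡ 9. → (0, 9)
5P: (0, 9) + (15, 8). λ = (8 - 9)/(15 - 0) ≡ 30/15 mod 31. 15⁻¹ ≡ 29 (mod 31) since 15·29 = 435 ≡ 1, so λ ≡ 2.
  x = λ² - 0 - 15 = 4 - 15 ≡ 20; y = λ·(0 - 20) - 9 ≡ 13. → (20, 13)
6P: (20, 13) + (15, 8). λ = (8 - 13)/(15 - 20) ≡ 26/26 mod 31. 26⁻¹ ≡ 6 (mod 31), so λ ≡ 1.
  x = λ² - 20 - 15 = 1 - 35 ≡ 28; y = λ·(20 - 28) - 13 ≡ 10. → (28, 10)
7P: (28, 10) + (15, 8). λ = (8 - 10)/(15 - 28) ≡ 29/18 mod 31. 18⁻¹ ≡ 19 (mod 31) since 18·19 = 342 ≡ 1, so λ ≡ 24.
  x = λ² - 28 - 15 = 576 - 43 ≡ 6; y = λ·(28 - 6) - 10 ≡ 22. → (6, 22)
8P: (6, 22) + (15, 8). λ = (8 - 22)/(15 - 6) ≡ 17/9 mod 31. 9⁻¹ ≡ 7 (mod 31), so λ ≡ 26.
  x = λ² - 6 - 15 = 676 - 21 ≡ 4; y = λ·(6 - 4) - 22 ≡ 30. → (4, 30)
9P: (4, 30) + (15, 8). λ = (8 - 30)/(15 - 4) ≡ 9/11 mod 31. 11⁻¹ ≡ 17 (mod 31), so λ ≡ 29.
  x = λ² - 4 - 15 = 841 - 19 ≡ 16; y = λ·(4 - 16) - 30 ≡ 25. → (16, 25)
10P: (16, 25) + (15, 8). λ = (8 - 25)/(15 - 16) ≡ 14/30 mod 31. 30⁻¹ ≡ 30 (mod 31), so λ ≡ 17.
  x = λ² - 16 - 15 = 289 - 31 ≡ 10; y = λ·(16 - 10) - 25 ≡ 15. → (10, 15)
11P: (10, 15) + (15, 8). λ = (8 - 15)/(15 - 10) ≡ 24/5 mod 31. 5⁻¹ ≡ 25 (mod 31), so λ ≡ 11.
  x = λ² - 10 - 15 = 121 - 25 ≡ 3; y = λ·(10 - 3) - 15 ≡ 0. → (3, 0)
12P: (3, 0) + (15, 8). λ = (8 - 0)/(15 - 3) ≡ 8/12 mod 31. 12⁻¹ ≡ 13 (mod 31) since 12·13 = 156 ≡ 1, so λ ≡ 11.
  x = λ² - 3 - 15 = 121 - 18 ≡ 10; y = λ·(3 - 10) - 0 ≡ 16. → (10, 16)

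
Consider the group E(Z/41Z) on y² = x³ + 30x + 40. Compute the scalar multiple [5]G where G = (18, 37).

(27, 19)

Double-and-add on 5 = (101)₂. Start with G = (18, 37) for the leading 1-bit.
double: tangent at (18, 37): λ = (3·18² + 30)/(2·37) ≡ 18/33. 33⁻¹ ≡ 5 (mod 41) since 33·5 = 165 ≡ 1, so λ ≡ 18·5 ≡ 8.
  x = λ² - 18 - 18 = 64 - 36 ≡ 28; y = λ·(18 - 28) - 37 ≡ 6. → (28, 6)
double: tangent at (28, 6): λ = (3·28² + 30)/(2·6) ≡ 4/12. 12⁻¹ ≡ 24 (mod 41) since 12·24 = 288 ≡ 1, so λ ≡ 4·24 ≡ 14.
  x = λ² - 28 - 28 = 196 - 56 ≡ 17; y = λ·(28 - 17) - 6 ≡ 25. → (17, 25)
add G: (17, 25) + (18, 37). λ = (37 - 25)/(18 - 17) ≡ 12/1 mod 41. 1⁻¹ ≡ 1 (mod 41) since 1·1 = 1 ≡ 1, so λ ≡ 12.
  x = λ² - 17 - 18 = 144 - 35 ≡ 27; y = λ·(17 - 27) - 25 ≡ 19. → (27, 19)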